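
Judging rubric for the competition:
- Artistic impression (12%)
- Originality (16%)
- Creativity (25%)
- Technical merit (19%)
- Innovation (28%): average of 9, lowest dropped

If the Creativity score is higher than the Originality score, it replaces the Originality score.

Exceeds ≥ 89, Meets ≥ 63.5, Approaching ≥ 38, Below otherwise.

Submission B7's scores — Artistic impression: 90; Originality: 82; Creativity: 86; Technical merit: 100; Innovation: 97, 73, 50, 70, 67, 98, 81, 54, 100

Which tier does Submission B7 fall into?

Meets

Innovation: drop 50 → average of remaining 8 = 640/8 = 80
Creativity (86) > Originality (82), so Originality counts as 86.
Weighted total:
  Artistic impression 90 × 0.12 = 10.8
  Originality 86 × 0.16 = 13.76
  Creativity 86 × 0.25 = 21.5
  Technical merit 100 × 0.19 = 19
  Innovation 80 × 0.28 = 22.4
Sum = 87.46
87.46 is ≥ 63.5 and < 89 → Meets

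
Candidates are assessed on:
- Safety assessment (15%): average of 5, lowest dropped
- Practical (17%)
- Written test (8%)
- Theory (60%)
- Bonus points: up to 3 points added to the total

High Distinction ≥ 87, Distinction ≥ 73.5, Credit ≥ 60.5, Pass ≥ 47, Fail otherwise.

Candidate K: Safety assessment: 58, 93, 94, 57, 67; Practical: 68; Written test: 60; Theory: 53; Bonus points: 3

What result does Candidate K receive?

Credit

Safety assessment: drop 57 → average of remaining 4 = 312/4 = 78
Weighted total:
  Safety assessment 78 × 0.15 = 11.7
  Practical 68 × 0.17 = 11.56
  Written test 60 × 0.08 = 4.8
  Theory 53 × 0.6 = 31.8
Sum = 59.86
Bonus points: 59.86 + 3 = 62.86
62.86 is ≥ 60.5 and < 73.5 → Credit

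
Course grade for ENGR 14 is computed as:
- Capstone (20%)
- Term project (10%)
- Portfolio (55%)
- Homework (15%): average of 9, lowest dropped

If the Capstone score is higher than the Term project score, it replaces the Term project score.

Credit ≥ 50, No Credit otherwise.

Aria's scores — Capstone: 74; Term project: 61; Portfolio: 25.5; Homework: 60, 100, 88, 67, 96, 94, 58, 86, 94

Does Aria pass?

Homework: drop 58 → average of remaining 8 = 685/8 = 85.625
Capstone (74) > Term project (61), so Term project counts as 74.
Weighted total:
  Capstone 74 × 0.2 = 14.8
  Term project 74 × 0.1 = 7.4
  Portfolio 25.5 × 0.55 = 14.025
  Homework 85.625 × 0.15 = 12.84375
Sum = 49.06875
49.06875 < 50 → No Credit

No Credit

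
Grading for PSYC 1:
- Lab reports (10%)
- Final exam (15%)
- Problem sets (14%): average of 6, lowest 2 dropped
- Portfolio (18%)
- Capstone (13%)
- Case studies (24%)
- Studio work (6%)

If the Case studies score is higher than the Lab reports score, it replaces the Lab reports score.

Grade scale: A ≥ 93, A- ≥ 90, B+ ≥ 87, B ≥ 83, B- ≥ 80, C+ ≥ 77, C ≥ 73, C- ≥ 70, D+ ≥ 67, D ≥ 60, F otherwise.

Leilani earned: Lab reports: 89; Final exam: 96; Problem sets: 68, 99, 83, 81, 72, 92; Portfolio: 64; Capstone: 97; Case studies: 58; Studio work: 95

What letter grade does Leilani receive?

Problem sets: drop 68, 72 → average of remaining 4 = 355/4 = 88.75
Case studies (58) ≤ Lab reports (89), so Lab reports stays at 89.
Weighted total:
  Lab reports 89 × 0.1 = 8.9
  Final exam 96 × 0.15 = 14.4
  Problem sets 88.75 × 0.14 = 12.425
  Portfolio 64 × 0.18 = 11.52
  Capstone 97 × 0.13 = 12.61
  Case studies 58 × 0.24 = 13.92
  Studio work 95 × 0.06 = 5.7
Sum = 79.475
79.475 is ≥ 77 and < 80 → C+

C+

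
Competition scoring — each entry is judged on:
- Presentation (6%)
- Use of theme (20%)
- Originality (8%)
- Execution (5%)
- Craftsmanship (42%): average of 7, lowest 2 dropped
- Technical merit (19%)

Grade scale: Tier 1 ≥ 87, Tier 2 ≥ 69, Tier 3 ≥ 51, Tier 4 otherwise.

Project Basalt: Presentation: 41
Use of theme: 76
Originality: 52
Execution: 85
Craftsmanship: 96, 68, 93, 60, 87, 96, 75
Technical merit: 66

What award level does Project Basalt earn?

Tier 2

Craftsmanship: drop 60, 68 → average of remaining 5 = 447/5 = 89.4
Weighted total:
  Presentation 41 × 0.06 = 2.46
  Use of theme 76 × 0.2 = 15.2
  Originality 52 × 0.08 = 4.16
  Execution 85 × 0.05 = 4.25
  Craftsmanship 89.4 × 0.42 = 37.548
  Technical merit 66 × 0.19 = 12.54
Sum = 76.158
76.158 is ≥ 69 and < 87 → Tier 2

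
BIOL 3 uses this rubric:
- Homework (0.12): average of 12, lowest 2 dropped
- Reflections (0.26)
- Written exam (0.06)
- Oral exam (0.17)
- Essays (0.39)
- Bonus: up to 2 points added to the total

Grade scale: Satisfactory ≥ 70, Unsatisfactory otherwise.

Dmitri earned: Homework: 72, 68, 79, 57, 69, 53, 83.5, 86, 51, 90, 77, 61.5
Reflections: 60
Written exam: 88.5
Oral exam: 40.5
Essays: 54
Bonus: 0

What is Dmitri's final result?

Homework: drop 51, 53 → average of remaining 10 = 743/10 = 74.3
Weighted total:
  Homework 74.3 × 0.12 = 8.916
  Reflections 60 × 0.26 = 15.6
  Written exam 88.5 × 0.06 = 5.31
  Oral exam 40.5 × 0.17 = 6.885
  Essays 54 × 0.39 = 21.06
Sum = 57.771
Bonus: 57.771 + 0 = 57.771
57.771 < 70 → Unsatisfactory

Unsatisfactory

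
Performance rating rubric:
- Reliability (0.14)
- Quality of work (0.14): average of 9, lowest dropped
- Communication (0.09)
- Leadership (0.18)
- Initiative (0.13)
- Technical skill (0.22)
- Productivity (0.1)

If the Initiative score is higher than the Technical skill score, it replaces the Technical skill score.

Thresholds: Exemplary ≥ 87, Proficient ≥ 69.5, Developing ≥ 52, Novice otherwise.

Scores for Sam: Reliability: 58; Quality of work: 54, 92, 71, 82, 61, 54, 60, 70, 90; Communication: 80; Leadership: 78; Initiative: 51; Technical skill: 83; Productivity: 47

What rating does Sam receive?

Developing

Quality of work: drop 54 → average of remaining 8 = 580/8 = 72.5
Initiative (51) ≤ Technical skill (83), so Technical skill stays at 83.
Weighted total:
  Reliability 58 × 0.14 = 8.12
  Quality of work 72.5 × 0.14 = 10.15
  Communication 80 × 0.09 = 7.2
  Leadership 78 × 0.18 = 14.04
  Initiative 51 × 0.13 = 6.63
  Technical skill 83 × 0.22 = 18.26
  Productivity 47 × 0.1 = 4.7
Sum = 69.1
69.1 is ≥ 52 and < 69.5 → Developing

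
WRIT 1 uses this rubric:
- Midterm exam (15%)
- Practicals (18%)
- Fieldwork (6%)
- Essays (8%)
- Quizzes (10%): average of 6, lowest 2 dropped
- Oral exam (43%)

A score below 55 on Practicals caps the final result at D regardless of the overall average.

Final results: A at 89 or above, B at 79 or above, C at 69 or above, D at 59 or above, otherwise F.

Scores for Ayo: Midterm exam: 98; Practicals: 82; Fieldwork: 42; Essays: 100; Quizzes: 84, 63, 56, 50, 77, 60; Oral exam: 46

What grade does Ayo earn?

D

Quizzes: drop 50, 56 → average of remaining 4 = 284/4 = 71
Practicals score 82 ≥ 55: minimum met.
Weighted total:
  Midterm exam 98 × 0.15 = 14.7
  Practicals 82 × 0.18 = 14.76
  Fieldwork 42 × 0.06 = 2.52
  Essays 100 × 0.08 = 8
  Quizzes 71 × 0.1 = 7.1
  Oral exam 46 × 0.43 = 19.78
Sum = 66.86
66.86 is ≥ 59 and < 69 → D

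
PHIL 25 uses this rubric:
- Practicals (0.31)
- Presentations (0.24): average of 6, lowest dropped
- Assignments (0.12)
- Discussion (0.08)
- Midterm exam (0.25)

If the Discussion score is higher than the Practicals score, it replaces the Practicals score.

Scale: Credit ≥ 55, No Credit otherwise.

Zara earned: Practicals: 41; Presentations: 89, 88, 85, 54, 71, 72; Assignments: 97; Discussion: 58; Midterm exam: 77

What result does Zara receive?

Presentations: drop 54 → average of remaining 5 = 405/5 = 81
Discussion (58) > Practicals (41), so Practicals counts as 58.
Weighted total:
  Practicals 58 × 0.31 = 17.98
  Presentations 81 × 0.24 = 19.44
  Assignments 97 × 0.12 = 11.64
  Discussion 58 × 0.08 = 4.64
  Midterm exam 77 × 0.25 = 19.25
Sum = 72.95
72.95 ≥ 55 → Credit

Credit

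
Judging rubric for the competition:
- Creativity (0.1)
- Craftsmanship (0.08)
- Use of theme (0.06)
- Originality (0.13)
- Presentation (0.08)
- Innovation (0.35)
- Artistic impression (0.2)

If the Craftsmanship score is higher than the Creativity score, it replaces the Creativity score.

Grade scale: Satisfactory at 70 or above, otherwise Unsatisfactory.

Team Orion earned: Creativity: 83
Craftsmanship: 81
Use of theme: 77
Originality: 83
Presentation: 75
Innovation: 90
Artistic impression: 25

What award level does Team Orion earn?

Satisfactory

Craftsmanship (81) ≤ Creativity (83), so Creativity stays at 83.
Weighted total:
  Creativity 83 × 0.1 = 8.3
  Craftsmanship 81 × 0.08 = 6.48
  Use of theme 77 × 0.06 = 4.62
  Originality 83 × 0.13 = 10.79
  Presentation 75 × 0.08 = 6
  Innovation 90 × 0.35 = 31.5
  Artistic impression 25 × 0.2 = 5
Sum = 72.69
72.69 ≥ 70 → Satisfactory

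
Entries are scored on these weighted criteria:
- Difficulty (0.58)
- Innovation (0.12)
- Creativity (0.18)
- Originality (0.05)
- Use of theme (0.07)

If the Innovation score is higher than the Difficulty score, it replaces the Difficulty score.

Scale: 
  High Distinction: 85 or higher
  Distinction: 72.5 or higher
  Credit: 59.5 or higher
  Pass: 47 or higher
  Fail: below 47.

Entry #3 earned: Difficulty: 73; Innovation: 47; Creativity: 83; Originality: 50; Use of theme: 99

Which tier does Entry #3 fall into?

Credit

Innovation (47) ≤ Difficulty (73), so Difficulty stays at 73.
Weighted total:
  Difficulty 73 × 0.58 = 42.34
  Innovation 47 × 0.12 = 5.64
  Creativity 83 × 0.18 = 14.94
  Originality 50 × 0.05 = 2.5
  Use of theme 99 × 0.07 = 6.93
Sum = 72.35
72.35 is ≥ 59.5 and < 72.5 → Credit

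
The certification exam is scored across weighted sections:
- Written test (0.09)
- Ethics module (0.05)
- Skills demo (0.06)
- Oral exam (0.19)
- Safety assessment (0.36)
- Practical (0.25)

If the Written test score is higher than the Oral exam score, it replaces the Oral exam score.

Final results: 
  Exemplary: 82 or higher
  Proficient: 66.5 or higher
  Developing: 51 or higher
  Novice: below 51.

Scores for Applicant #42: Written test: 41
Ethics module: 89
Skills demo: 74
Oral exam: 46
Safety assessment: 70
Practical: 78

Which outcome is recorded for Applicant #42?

Written test (41) ≤ Oral exam (46), so Oral exam stays at 46.
Weighted total:
  Written test 41 × 0.09 = 3.69
  Ethics module 89 × 0.05 = 4.45
  Skills demo 74 × 0.06 = 4.44
  Oral exam 46 × 0.19 = 8.74
  Safety assessment 70 × 0.36 = 25.2
  Practical 78 × 0.25 = 19.5
Sum = 66.02
66.02 is ≥ 51 and < 66.5 → Developing

Developing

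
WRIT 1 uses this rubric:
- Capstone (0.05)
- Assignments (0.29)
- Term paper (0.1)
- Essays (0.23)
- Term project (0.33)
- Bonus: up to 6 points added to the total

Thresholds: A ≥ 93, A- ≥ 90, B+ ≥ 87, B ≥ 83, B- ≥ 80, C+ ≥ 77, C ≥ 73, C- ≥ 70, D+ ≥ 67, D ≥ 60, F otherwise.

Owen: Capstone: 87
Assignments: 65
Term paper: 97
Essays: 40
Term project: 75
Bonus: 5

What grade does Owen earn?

C-

Weighted total:
  Capstone 87 × 0.05 = 4.35
  Assignments 65 × 0.29 = 18.85
  Term paper 97 × 0.1 = 9.7
  Essays 40 × 0.23 = 9.2
  Term project 75 × 0.33 = 24.75
Sum = 66.85
Bonus: 66.85 + 5 = 71.85
71.85 is ≥ 70 and < 73 → C-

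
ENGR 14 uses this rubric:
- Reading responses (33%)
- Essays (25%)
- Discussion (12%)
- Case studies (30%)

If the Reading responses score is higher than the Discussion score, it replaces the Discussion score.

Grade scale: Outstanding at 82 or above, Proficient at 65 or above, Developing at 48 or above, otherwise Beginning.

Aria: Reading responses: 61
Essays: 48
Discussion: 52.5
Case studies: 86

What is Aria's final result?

Proficient

Reading responses (61) > Discussion (52.5), so Discussion counts as 61.
Weighted total:
  Reading responses 61 × 0.33 = 20.13
  Essays 48 × 0.25 = 12
  Discussion 61 × 0.12 = 7.32
  Case studies 86 × 0.3 = 25.8
Sum = 65.25
65.25 is ≥ 65 and < 82 → Proficient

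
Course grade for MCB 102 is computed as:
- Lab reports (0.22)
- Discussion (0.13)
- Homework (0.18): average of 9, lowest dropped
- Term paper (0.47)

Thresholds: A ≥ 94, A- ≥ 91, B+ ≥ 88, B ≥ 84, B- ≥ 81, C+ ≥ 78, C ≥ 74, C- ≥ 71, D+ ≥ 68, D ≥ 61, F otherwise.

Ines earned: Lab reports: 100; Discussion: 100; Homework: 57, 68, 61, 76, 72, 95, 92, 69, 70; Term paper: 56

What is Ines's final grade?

C

Homework: drop 57 → average of remaining 8 = 603/8 = 75.375
Weighted total:
  Lab reports 100 × 0.22 = 22
  Discussion 100 × 0.13 = 13
  Homework 75.375 × 0.18 = 13.5675
  Term paper 56 × 0.47 = 26.32
Sum = 74.8875
74.8875 is ≥ 74 and < 78 → C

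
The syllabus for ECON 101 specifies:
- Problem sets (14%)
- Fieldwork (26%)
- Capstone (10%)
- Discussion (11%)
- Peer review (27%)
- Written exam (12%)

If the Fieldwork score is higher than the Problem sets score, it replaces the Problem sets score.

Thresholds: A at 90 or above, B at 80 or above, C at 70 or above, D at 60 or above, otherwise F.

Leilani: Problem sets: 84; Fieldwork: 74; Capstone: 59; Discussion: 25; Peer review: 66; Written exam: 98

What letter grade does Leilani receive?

D

Fieldwork (74) ≤ Problem sets (84), so Problem sets stays at 84.
Weighted total:
  Problem sets 84 × 0.14 = 11.76
  Fieldwork 74 × 0.26 = 19.24
  Capstone 59 × 0.1 = 5.9
  Discussion 25 × 0.11 = 2.75
  Peer review 66 × 0.27 = 17.82
  Written exam 98 × 0.12 = 11.76
Sum = 69.23
69.23 is ≥ 60 and < 70 → D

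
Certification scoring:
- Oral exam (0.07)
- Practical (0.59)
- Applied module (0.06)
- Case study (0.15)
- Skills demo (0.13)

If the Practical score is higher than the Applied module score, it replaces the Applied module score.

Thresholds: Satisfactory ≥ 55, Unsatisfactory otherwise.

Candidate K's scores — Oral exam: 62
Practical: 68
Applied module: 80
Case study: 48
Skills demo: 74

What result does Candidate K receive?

Practical (68) ≤ Applied module (80), so Applied module stays at 80.
Weighted total:
  Oral exam 62 × 0.07 = 4.34
  Practical 68 × 0.59 = 40.12
  Applied module 80 × 0.06 = 4.8
  Case study 48 × 0.15 = 7.2
  Skills demo 74 × 0.13 = 9.62
Sum = 66.08
66.08 ≥ 55 → Satisfactory

Satisfactory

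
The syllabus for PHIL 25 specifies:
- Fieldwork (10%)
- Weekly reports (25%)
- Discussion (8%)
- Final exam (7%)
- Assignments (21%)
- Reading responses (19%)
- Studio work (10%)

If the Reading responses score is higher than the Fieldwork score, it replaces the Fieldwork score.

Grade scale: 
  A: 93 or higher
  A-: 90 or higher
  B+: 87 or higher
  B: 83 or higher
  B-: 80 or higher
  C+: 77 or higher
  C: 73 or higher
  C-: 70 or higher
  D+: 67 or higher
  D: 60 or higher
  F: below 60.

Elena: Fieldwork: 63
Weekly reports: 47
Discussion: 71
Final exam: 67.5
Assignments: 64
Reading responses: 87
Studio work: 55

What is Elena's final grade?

Reading responses (87) > Fieldwork (63), so Fieldwork counts as 87.
Weighted total:
  Fieldwork 87 × 0.1 = 8.7
  Weekly reports 47 × 0.25 = 11.75
  Discussion 71 × 0.08 = 5.68
  Final exam 67.5 × 0.07 = 4.725
  Assignments 64 × 0.21 = 13.44
  Reading responses 87 × 0.19 = 16.53
  Studio work 55 × 0.1 = 5.5
Sum = 66.325
66.325 is ≥ 60 and < 67 → D

D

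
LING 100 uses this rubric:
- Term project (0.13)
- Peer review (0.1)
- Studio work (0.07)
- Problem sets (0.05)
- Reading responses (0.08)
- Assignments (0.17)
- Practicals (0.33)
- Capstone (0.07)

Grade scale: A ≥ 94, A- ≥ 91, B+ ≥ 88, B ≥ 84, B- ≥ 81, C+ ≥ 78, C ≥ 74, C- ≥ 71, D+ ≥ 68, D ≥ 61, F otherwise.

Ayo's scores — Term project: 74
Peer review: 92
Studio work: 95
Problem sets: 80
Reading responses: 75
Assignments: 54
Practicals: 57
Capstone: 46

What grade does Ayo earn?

Weighted total:
  Term project 74 × 0.13 = 9.62
  Peer review 92 × 0.1 = 9.2
  Studio work 95 × 0.07 = 6.65
  Problem sets 80 × 0.05 = 4
  Reading responses 75 × 0.08 = 6
  Assignments 54 × 0.17 = 9.18
  Practicals 57 × 0.33 = 18.81
  Capstone 46 × 0.07 = 3.22
Sum = 66.68
66.68 is ≥ 61 and < 68 → D

D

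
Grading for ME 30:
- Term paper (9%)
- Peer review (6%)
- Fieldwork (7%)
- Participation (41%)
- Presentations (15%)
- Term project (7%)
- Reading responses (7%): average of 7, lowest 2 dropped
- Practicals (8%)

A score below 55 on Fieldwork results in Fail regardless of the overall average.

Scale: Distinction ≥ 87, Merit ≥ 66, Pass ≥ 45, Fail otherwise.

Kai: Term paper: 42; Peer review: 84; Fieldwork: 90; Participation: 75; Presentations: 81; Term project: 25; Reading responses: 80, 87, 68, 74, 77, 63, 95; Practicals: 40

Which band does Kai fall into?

Reading responses: drop 63, 68 → average of remaining 5 = 413/5 = 82.6
Fieldwork score 90 ≥ 55: minimum met.
Weighted total:
  Term paper 42 × 0.09 = 3.78
  Peer review 84 × 0.06 = 5.04
  Fieldwork 90 × 0.07 = 6.3
  Participation 75 × 0.41 = 30.75
  Presentations 81 × 0.15 = 12.15
  Term project 25 × 0.07 = 1.75
  Reading responses 82.6 × 0.07 = 5.782
  Practicals 40 × 0.08 = 3.2
Sum = 68.752
68.752 is ≥ 66 and < 87 → Merit

Merit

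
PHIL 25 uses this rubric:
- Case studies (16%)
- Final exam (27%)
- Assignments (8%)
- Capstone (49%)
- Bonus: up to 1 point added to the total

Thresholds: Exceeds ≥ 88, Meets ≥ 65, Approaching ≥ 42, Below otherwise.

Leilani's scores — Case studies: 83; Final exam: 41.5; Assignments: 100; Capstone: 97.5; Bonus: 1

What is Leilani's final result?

Weighted total:
  Case studies 83 × 0.16 = 13.28
  Final exam 41.5 × 0.27 = 11.205
  Assignments 100 × 0.08 = 8
  Capstone 97.5 × 0.49 = 47.775
Sum = 80.26
Bonus: 80.26 + 1 = 81.26
81.26 is ≥ 65 and < 88 → Meets

Meets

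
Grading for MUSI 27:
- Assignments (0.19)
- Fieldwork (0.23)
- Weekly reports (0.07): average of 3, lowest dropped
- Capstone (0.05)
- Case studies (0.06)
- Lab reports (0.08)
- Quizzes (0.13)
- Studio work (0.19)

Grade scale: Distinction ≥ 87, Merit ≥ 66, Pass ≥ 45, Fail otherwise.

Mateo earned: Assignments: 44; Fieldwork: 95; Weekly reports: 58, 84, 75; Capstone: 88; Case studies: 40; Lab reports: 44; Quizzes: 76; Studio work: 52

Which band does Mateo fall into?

Weekly reports: drop 58 → average of remaining 2 = 159/2 = 79.5
Weighted total:
  Assignments 44 × 0.19 = 8.36
  Fieldwork 95 × 0.23 = 21.85
  Weekly reports 79.5 × 0.07 = 5.565
  Capstone 88 × 0.05 = 4.4
  Case studies 40 × 0.06 = 2.4
  Lab reports 44 × 0.08 = 3.52
  Quizzes 76 × 0.13 = 9.88
  Studio work 52 × 0.19 = 9.88
Sum = 65.855
65.855 is ≥ 45 and < 66 → Pass

Pass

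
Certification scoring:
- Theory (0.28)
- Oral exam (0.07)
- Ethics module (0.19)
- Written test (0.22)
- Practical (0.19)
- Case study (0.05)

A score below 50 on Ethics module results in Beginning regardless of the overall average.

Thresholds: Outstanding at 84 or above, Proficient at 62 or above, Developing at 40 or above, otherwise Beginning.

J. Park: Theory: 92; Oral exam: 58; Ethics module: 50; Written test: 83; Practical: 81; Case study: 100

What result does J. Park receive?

Ethics module score 50 ≥ 50: minimum met.
Weighted total:
  Theory 92 × 0.28 = 25.76
  Oral exam 58 × 0.07 = 4.06
  Ethics module 50 × 0.19 = 9.5
  Written test 83 × 0.22 = 18.26
  Practical 81 × 0.19 = 15.39
  Case study 100 × 0.05 = 5
Sum = 77.97
77.97 is ≥ 62 and < 84 → Proficient

Proficient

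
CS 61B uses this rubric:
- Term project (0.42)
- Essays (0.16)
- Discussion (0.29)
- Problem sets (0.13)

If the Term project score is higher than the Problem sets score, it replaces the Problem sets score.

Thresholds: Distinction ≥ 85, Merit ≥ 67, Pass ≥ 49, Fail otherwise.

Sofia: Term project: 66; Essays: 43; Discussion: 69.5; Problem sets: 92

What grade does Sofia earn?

Term project (66) ≤ Problem sets (92), so Problem sets stays at 92.
Weighted total:
  Term project 66 × 0.42 = 27.72
  Essays 43 × 0.16 = 6.88
  Discussion 69.5 × 0.29 = 20.155
  Problem sets 92 × 0.13 = 11.96
Sum = 66.715
66.715 is ≥ 49 and < 67 → Pass

Pass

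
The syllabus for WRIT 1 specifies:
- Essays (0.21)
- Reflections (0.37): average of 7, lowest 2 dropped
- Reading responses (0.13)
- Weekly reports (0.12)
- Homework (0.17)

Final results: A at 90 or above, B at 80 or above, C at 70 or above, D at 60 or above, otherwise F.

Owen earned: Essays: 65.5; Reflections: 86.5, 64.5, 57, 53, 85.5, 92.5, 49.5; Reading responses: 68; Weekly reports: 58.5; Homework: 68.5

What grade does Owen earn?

Reflections: drop 49.5, 53 → average of remaining 5 = 386/5 = 77.2
Weighted total:
  Essays 65.5 × 0.21 = 13.755
  Reflections 77.2 × 0.37 = 28.564
  Reading responses 68 × 0.13 = 8.84
  Weekly reports 58.5 × 0.12 = 7.02
  Homework 68.5 × 0.17 = 11.645
Sum = 69.824
69.824 is ≥ 60 and < 70 → D

D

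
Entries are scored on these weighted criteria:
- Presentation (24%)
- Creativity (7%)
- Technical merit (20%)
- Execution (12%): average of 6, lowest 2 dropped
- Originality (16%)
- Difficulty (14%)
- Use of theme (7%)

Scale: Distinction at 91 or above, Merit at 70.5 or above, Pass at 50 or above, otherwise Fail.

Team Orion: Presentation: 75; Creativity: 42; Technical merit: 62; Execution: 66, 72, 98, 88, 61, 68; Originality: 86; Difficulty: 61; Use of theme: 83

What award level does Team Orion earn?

Execution: drop 61, 66 → average of remaining 4 = 326/4 = 81.5
Weighted total:
  Presentation 75 × 0.24 = 18
  Creativity 42 × 0.07 = 2.94
  Technical merit 62 × 0.2 = 12.4
  Execution 81.5 × 0.12 = 9.78
  Originality 86 × 0.16 = 13.76
  Difficulty 61 × 0.14 = 8.54
  Use of theme 83 × 0.07 = 5.81
Sum = 71.23
71.23 is ≥ 70.5 and < 91 → Merit

Merit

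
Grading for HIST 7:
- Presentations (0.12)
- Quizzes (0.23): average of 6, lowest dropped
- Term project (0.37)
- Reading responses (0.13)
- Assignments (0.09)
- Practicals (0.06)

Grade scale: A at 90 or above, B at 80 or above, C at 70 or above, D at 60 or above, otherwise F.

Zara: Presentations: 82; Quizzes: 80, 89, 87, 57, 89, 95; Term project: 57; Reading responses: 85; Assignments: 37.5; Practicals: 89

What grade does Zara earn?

C

Quizzes: drop 57 → average of remaining 5 = 440/5 = 88
Weighted total:
  Presentations 82 × 0.12 = 9.84
  Quizzes 88 × 0.23 = 20.24
  Term project 57 × 0.37 = 21.09
  Reading responses 85 × 0.13 = 11.05
  Assignments 37.5 × 0.09 = 3.375
  Practicals 89 × 0.06 = 5.34
Sum = 70.935
70.935 is ≥ 70 and < 80 → C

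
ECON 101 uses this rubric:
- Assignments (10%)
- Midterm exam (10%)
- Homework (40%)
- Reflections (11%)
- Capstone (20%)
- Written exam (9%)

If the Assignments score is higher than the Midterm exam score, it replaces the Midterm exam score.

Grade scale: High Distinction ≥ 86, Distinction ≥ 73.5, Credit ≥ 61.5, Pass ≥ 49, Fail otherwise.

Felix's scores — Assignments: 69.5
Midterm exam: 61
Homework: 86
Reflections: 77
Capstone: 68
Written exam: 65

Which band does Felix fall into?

Assignments (69.5) > Midterm exam (61), so Midterm exam counts as 69.5.
Weighted total:
  Assignments 69.5 × 0.1 = 6.95
  Midterm exam 69.5 × 0.1 = 6.95
  Homework 86 × 0.4 = 34.4
  Reflections 77 × 0.11 = 8.47
  Capstone 68 × 0.2 = 13.6
  Written exam 65 × 0.09 = 5.85
Sum = 76.22
76.22 is ≥ 73.5 and < 86 → Distinction

Distinction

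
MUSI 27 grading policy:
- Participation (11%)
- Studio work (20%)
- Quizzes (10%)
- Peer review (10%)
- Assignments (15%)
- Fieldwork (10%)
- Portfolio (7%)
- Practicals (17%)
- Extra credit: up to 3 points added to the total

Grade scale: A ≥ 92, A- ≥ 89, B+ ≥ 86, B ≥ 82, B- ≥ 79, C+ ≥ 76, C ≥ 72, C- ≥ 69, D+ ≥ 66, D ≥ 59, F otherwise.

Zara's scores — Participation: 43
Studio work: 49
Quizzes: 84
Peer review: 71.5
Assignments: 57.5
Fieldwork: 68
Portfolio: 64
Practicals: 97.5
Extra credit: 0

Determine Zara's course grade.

Weighted total:
  Participation 43 × 0.11 = 4.73
  Studio work 49 × 0.2 = 9.8
  Quizzes 84 × 0.1 = 8.4
  Peer review 71.5 × 0.1 = 7.15
  Assignments 57.5 × 0.15 = 8.625
  Fieldwork 68 × 0.1 = 6.8
  Portfolio 64 × 0.07 = 4.48
  Practicals 97.5 × 0.17 = 16.575
Sum = 66.56
Extra credit: 66.56 + 0 = 66.56
66.56 is ≥ 66 and < 69 → D+

D+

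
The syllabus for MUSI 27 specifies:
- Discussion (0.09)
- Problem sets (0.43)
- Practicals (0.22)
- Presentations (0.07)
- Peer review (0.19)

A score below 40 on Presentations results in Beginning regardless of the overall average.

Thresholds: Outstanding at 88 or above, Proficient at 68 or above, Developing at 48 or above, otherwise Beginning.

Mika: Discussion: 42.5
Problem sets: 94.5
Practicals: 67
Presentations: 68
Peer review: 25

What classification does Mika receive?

Proficient

Presentations score 68 ≥ 40: minimum met.
Weighted total:
  Discussion 42.5 × 0.09 = 3.825
  Problem sets 94.5 × 0.43 = 40.635
  Practicals 67 × 0.22 = 14.74
  Presentations 68 × 0.07 = 4.76
  Peer review 25 × 0.19 = 4.75
Sum = 68.71
68.71 is ≥ 68 and < 88 → Proficient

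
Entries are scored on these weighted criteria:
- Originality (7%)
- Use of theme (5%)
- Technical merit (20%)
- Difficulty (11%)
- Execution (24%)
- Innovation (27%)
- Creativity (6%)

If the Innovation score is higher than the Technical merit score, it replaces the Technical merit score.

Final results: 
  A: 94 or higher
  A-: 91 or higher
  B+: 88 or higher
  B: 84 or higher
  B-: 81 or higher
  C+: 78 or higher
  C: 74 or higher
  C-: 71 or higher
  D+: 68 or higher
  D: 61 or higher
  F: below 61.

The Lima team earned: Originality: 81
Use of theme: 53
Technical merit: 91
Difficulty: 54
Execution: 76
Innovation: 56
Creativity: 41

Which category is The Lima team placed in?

D+

Innovation (56) ≤ Technical merit (91), so Technical merit stays at 91.
Weighted total:
  Originality 81 × 0.07 = 5.67
  Use of theme 53 × 0.05 = 2.65
  Technical merit 91 × 0.2 = 18.2
  Difficulty 54 × 0.11 = 5.94
  Execution 76 × 0.24 = 18.24
  Innovation 56 × 0.27 = 15.12
  Creativity 41 × 0.06 = 2.46
Sum = 68.28
68.28 is ≥ 68 and < 71 → D+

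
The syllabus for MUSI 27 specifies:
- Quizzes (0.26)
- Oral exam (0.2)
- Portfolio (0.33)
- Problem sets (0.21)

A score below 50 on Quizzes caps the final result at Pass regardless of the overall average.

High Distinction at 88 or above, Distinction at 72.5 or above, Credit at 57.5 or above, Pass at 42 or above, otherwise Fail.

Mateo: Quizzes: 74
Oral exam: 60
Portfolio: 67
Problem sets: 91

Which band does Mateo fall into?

Quizzes score 74 ≥ 50: minimum met.
Weighted total:
  Quizzes 74 × 0.26 = 19.24
  Oral exam 60 × 0.2 = 12
  Portfolio 67 × 0.33 = 22.11
  Problem sets 91 × 0.21 = 19.11
Sum = 72.46
72.46 is ≥ 57.5 and < 72.5 → Credit

Credit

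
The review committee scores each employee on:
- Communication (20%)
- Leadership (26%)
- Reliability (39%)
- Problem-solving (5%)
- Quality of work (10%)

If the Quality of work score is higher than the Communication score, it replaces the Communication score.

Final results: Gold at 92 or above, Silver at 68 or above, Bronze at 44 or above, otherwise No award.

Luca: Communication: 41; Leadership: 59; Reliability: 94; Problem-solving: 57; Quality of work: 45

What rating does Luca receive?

Quality of work (45) > Communication (41), so Communication counts as 45.
Weighted total:
  Communication 45 × 0.2 = 9
  Leadership 59 × 0.26 = 15.34
  Reliability 94 × 0.39 = 36.66
  Problem-solving 57 × 0.05 = 2.85
  Quality of work 45 × 0.1 = 4.5
Sum = 68.35
68.35 is ≥ 68 and < 92 → Silver

Silver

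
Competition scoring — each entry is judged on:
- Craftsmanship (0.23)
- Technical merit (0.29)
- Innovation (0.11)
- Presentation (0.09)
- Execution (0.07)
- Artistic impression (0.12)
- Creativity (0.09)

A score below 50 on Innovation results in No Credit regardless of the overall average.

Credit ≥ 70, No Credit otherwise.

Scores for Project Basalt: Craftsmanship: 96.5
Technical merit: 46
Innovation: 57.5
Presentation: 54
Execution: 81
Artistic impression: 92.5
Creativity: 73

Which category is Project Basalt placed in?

Innovation score 57.5 ≥ 50: minimum met.
Weighted total:
  Craftsmanship 96.5 × 0.23 = 22.195
  Technical merit 46 × 0.29 = 13.34
  Innovation 57.5 × 0.11 = 6.325
  Presentation 54 × 0.09 = 4.86
  Execution 81 × 0.07 = 5.67
  Artistic impression 92.5 × 0.12 = 11.1
  Creativity 73 × 0.09 = 6.57
Sum = 70.06
70.06 ≥ 70 → Credit

Credit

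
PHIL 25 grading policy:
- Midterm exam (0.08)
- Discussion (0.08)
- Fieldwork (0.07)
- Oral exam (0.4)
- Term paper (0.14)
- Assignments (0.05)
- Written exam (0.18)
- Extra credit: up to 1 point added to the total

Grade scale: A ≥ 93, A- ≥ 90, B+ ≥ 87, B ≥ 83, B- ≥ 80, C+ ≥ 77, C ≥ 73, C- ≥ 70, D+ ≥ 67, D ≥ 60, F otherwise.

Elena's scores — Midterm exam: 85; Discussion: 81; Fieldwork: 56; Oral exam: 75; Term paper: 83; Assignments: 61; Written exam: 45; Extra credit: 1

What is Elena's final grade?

C-

Weighted total:
  Midterm exam 85 × 0.08 = 6.8
  Discussion 81 × 0.08 = 6.48
  Fieldwork 56 × 0.07 = 3.92
  Oral exam 75 × 0.4 = 30
  Term paper 83 × 0.14 = 11.62
  Assignments 61 × 0.05 = 3.05
  Written exam 45 × 0.18 = 8.1
Sum = 69.97
Extra credit: 69.97 + 1 = 70.97
70.97 is ≥ 70 and < 73 → C-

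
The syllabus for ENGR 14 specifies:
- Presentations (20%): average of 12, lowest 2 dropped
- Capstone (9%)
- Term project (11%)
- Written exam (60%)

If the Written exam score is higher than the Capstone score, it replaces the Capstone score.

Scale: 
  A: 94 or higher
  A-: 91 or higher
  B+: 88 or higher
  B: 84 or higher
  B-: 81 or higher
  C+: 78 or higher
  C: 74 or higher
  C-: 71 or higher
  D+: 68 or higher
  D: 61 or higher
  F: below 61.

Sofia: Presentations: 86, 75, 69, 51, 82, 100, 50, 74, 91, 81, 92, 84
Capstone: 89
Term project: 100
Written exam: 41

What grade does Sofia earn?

F

Presentations: drop 50, 51 → average of remaining 10 = 834/10 = 83.4
Written exam (41) ≤ Capstone (89), so Capstone stays at 89.
Weighted total:
  Presentations 83.4 × 0.2 = 16.68
  Capstone 89 × 0.09 = 8.01
  Term project 100 × 0.11 = 11
  Written exam 41 × 0.6 = 24.6
Sum = 60.29
60.29 < 61 → F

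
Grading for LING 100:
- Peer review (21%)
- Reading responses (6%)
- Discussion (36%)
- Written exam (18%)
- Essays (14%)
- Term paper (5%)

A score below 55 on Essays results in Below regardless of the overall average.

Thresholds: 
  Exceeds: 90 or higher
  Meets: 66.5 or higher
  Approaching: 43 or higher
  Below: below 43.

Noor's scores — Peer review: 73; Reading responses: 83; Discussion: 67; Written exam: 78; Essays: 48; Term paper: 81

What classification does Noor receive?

Essays score 48 < 55: minimum not met.
Weighted total:
  Peer review 73 × 0.21 = 15.33
  Reading responses 83 × 0.06 = 4.98
  Discussion 67 × 0.36 = 24.12
  Written exam 78 × 0.18 = 14.04
  Essays 48 × 0.14 = 6.72
  Term paper 81 × 0.05 = 4.05
Sum = 69.24
Because the Essays minimum was not met, the result is Below.

Below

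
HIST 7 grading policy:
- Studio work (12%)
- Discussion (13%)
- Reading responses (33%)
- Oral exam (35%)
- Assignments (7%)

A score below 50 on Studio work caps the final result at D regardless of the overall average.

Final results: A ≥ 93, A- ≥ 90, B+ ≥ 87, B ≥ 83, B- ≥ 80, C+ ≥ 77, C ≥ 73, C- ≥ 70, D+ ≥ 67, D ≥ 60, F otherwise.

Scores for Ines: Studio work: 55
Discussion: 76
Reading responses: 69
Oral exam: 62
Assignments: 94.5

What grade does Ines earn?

D+

Studio work score 55 ≥ 50: minimum met.
Weighted total:
  Studio work 55 × 0.12 = 6.6
  Discussion 76 × 0.13 = 9.88
  Reading responses 69 × 0.33 = 22.77
  Oral exam 62 × 0.35 = 21.7
  Assignments 94.5 × 0.07 = 6.615
Sum = 67.565
67.565 is ≥ 67 and < 70 → D+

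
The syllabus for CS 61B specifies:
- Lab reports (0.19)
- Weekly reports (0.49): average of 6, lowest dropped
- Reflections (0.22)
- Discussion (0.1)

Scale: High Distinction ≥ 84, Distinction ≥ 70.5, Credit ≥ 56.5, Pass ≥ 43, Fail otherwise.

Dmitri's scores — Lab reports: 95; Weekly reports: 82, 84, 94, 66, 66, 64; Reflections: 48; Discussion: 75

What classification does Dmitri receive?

Weekly reports: drop 64 → average of remaining 5 = 392/5 = 78.4
Weighted total:
  Lab reports 95 × 0.19 = 18.05
  Weekly reports 78.4 × 0.49 = 38.416
  Reflections 48 × 0.22 = 10.56
  Discussion 75 × 0.1 = 7.5
Sum = 74.526
74.526 is ≥ 70.5 and < 84 → Distinction

Distinction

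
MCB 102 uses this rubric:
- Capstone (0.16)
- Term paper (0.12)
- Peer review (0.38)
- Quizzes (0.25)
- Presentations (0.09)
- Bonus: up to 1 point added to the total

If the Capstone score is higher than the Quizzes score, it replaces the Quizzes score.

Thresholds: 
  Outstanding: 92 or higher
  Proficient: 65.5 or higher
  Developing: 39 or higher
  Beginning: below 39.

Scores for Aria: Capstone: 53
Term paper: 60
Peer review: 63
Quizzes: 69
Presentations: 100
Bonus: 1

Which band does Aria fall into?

Proficient

Capstone (53) ≤ Quizzes (69), so Quizzes stays at 69.
Weighted total:
  Capstone 53 × 0.16 = 8.48
  Term paper 60 × 0.12 = 7.2
  Peer review 63 × 0.38 = 23.94
  Quizzes 69 × 0.25 = 17.25
  Presentations 100 × 0.09 = 9
Sum = 65.87
Bonus: 65.87 + 1 = 66.87
66.87 is ≥ 65.5 and < 92 → Proficient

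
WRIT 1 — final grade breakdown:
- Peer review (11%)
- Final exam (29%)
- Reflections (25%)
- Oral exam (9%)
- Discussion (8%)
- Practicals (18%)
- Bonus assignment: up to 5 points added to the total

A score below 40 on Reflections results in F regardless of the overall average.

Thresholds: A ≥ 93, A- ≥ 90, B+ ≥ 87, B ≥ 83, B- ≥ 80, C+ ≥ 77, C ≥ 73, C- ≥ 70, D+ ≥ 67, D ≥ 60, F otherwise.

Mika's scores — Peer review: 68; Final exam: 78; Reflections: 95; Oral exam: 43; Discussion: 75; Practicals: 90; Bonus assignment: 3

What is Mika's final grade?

B-

Reflections score 95 ≥ 40: minimum met.
Weighted total:
  Peer review 68 × 0.11 = 7.48
  Final exam 78 × 0.29 = 22.62
  Reflections 95 × 0.25 = 23.75
  Oral exam 43 × 0.09 = 3.87
  Discussion 75 × 0.08 = 6
  Practicals 90 × 0.18 = 16.2
Sum = 79.92
Bonus assignment: 79.92 + 3 = 82.92
82.92 is ≥ 80 and < 83 → B-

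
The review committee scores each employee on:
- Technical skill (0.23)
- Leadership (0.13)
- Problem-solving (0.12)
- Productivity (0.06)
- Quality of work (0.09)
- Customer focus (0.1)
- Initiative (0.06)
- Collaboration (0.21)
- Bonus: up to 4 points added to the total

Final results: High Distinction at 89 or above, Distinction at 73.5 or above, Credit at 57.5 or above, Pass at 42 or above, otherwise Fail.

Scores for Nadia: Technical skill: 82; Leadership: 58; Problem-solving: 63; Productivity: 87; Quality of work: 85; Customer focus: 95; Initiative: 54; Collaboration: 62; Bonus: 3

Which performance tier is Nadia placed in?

Distinction

Weighted total:
  Technical skill 82 × 0.23 = 18.86
  Leadership 58 × 0.13 = 7.54
  Problem-solving 63 × 0.12 = 7.56
  Productivity 87 × 0.06 = 5.22
  Quality of work 85 × 0.09 = 7.65
  Customer focus 95 × 0.1 = 9.5
  Initiative 54 × 0.06 = 3.24
  Collaboration 62 × 0.21 = 13.02
Sum = 72.59
Bonus: 72.59 + 3 = 75.59
75.59 is ≥ 73.5 and < 89 → Distinction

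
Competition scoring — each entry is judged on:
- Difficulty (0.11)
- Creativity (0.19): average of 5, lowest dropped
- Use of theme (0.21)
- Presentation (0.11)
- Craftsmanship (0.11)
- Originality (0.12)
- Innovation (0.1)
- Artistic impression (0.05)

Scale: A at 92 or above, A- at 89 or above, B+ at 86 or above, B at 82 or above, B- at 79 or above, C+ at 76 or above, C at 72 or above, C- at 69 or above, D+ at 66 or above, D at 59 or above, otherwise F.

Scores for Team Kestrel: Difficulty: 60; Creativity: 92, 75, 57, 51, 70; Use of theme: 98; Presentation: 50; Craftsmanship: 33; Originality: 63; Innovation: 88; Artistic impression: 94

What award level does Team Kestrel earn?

Creativity: drop 51 → average of remaining 4 = 294/4 = 73.5
Weighted total:
  Difficulty 60 × 0.11 = 6.6
  Creativity 73.5 × 0.19 = 13.965
  Use of theme 98 × 0.21 = 20.58
  Presentation 50 × 0.11 = 5.5
  Craftsmanship 33 × 0.11 = 3.63
  Originality 63 × 0.12 = 7.56
  Innovation 88 × 0.1 = 8.8
  Artistic impression 94 × 0.05 = 4.7
Sum = 71.335
71.335 is ≥ 69 and < 72 → C-

C-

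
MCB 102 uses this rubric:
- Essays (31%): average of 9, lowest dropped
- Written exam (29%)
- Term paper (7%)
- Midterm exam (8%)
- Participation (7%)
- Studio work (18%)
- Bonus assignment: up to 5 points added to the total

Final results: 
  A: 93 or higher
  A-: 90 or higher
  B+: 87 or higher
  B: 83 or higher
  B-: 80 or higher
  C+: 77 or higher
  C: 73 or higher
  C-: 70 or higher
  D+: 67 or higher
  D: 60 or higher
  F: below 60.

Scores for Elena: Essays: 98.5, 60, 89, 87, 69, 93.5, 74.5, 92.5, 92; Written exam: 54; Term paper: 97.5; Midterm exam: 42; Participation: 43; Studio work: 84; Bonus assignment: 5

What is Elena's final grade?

Essays: drop 60 → average of remaining 8 = 696/8 = 87
Weighted total:
  Essays 87 × 0.31 = 26.97
  Written exam 54 × 0.29 = 15.66
  Term paper 97.5 × 0.07 = 6.825
  Midterm exam 42 × 0.08 = 3.36
  Participation 43 × 0.07 = 3.01
  Studio work 84 × 0.18 = 15.12
Sum = 70.945
Bonus assignment: 70.945 + 5 = 75.945
75.945 is ≥ 73 and < 77 → C

C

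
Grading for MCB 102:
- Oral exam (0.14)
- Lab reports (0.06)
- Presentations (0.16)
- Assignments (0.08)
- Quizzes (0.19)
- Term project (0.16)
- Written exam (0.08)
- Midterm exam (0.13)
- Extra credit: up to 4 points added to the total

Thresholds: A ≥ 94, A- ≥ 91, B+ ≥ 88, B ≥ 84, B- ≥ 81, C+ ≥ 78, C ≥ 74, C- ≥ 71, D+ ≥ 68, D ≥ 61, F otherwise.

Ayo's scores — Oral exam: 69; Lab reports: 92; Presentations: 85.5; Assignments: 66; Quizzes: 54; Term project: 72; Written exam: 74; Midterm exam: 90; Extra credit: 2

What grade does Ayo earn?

C

Weighted total:
  Oral exam 69 × 0.14 = 9.66
  Lab reports 92 × 0.06 = 5.52
  Presentations 85.5 × 0.16 = 13.68
  Assignments 66 × 0.08 = 5.28
  Quizzes 54 × 0.19 = 10.26
  Term project 72 × 0.16 = 11.52
  Written exam 74 × 0.08 = 5.92
  Midterm exam 90 × 0.13 = 11.7
Sum = 73.54
Extra credit: 73.54 + 2 = 75.54
75.54 is ≥ 74 and < 78 → C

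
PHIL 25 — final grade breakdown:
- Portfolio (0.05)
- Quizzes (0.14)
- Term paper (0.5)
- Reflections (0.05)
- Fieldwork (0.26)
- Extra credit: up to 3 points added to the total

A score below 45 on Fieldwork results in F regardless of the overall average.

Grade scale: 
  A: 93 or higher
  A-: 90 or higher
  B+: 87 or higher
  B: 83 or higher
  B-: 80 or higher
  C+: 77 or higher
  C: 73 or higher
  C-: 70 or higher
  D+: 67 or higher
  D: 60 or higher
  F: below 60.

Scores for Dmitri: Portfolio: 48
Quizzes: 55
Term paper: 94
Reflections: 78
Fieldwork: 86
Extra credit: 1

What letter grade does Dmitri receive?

Fieldwork score 86 ≥ 45: minimum met.
Weighted total:
  Portfolio 48 × 0.05 = 2.4
  Quizzes 55 × 0.14 = 7.7
  Term paper 94 × 0.5 = 47
  Reflections 78 × 0.05 = 3.9
  Fieldwork 86 × 0.26 = 22.36
Sum = 83.36
Extra credit: 83.36 + 1 = 84.36
84.36 is ≥ 83 and < 87 → B

B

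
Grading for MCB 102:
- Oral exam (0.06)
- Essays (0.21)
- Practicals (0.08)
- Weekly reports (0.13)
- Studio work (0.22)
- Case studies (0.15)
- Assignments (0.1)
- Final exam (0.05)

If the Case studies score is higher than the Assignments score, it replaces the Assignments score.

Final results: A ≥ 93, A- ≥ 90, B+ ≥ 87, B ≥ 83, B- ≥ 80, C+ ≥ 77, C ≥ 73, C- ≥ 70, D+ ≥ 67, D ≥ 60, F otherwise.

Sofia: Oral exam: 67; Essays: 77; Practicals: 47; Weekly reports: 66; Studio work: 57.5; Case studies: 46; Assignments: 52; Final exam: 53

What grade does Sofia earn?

Case studies (46) ≤ Assignments (52), so Assignments stays at 52.
Weighted total:
  Oral exam 67 × 0.06 = 4.02
  Essays 77 × 0.21 = 16.17
  Practicals 47 × 0.08 = 3.76
  Weekly reports 66 × 0.13 = 8.58
  Studio work 57.5 × 0.22 = 12.65
  Case studies 46 × 0.15 = 6.9
  Assignments 52 × 0.1 = 5.2
  Final exam 53 × 0.05 = 2.65
Sum = 59.93
59.93 < 60 → F

F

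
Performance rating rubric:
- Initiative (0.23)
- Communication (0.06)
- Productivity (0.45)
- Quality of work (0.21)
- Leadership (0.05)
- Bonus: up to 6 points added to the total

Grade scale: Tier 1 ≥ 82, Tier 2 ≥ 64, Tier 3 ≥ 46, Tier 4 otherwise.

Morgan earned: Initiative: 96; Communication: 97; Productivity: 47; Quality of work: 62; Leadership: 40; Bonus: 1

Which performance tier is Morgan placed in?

Weighted total:
  Initiative 96 × 0.23 = 22.08
  Communication 97 × 0.06 = 5.82
  Productivity 47 × 0.45 = 21.15
  Quality of work 62 × 0.21 = 13.02
  Leadership 40 × 0.05 = 2
Sum = 64.07
Bonus: 64.07 + 1 = 65.07
65.07 is ≥ 64 and < 82 → Tier 2

Tier 2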